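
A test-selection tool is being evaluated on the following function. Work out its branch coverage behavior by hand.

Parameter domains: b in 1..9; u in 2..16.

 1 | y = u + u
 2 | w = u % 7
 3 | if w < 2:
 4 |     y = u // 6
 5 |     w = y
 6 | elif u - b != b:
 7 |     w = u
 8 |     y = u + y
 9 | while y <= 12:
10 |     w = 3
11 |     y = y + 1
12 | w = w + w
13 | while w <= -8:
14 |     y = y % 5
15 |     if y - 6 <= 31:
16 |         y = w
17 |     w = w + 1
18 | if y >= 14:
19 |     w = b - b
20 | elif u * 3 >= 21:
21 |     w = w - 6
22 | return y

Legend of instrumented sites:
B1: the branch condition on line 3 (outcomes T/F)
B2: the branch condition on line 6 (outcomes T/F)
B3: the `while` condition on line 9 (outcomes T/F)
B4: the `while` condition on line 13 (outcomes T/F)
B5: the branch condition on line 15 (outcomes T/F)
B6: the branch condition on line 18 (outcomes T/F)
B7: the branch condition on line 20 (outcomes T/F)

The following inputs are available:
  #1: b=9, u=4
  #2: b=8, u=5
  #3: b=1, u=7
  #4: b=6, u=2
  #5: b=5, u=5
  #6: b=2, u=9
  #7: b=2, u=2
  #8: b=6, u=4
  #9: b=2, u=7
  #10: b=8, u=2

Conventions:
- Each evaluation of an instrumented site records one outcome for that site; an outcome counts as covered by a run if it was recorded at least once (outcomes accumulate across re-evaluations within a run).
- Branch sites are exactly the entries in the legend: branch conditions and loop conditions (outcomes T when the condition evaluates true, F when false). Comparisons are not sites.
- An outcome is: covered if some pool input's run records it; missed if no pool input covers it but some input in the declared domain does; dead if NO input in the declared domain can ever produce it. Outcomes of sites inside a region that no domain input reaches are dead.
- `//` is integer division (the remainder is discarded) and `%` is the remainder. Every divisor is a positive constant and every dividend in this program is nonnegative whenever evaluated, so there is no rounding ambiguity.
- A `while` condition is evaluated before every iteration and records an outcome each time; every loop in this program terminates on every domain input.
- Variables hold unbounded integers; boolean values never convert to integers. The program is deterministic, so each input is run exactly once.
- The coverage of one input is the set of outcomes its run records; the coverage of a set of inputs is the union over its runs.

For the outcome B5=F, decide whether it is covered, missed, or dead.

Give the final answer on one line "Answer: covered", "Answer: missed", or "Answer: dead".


no pool input records B5=F
checking all 135 inputs in the declared domain: B5=F is never recorded -> dead
Answer: dead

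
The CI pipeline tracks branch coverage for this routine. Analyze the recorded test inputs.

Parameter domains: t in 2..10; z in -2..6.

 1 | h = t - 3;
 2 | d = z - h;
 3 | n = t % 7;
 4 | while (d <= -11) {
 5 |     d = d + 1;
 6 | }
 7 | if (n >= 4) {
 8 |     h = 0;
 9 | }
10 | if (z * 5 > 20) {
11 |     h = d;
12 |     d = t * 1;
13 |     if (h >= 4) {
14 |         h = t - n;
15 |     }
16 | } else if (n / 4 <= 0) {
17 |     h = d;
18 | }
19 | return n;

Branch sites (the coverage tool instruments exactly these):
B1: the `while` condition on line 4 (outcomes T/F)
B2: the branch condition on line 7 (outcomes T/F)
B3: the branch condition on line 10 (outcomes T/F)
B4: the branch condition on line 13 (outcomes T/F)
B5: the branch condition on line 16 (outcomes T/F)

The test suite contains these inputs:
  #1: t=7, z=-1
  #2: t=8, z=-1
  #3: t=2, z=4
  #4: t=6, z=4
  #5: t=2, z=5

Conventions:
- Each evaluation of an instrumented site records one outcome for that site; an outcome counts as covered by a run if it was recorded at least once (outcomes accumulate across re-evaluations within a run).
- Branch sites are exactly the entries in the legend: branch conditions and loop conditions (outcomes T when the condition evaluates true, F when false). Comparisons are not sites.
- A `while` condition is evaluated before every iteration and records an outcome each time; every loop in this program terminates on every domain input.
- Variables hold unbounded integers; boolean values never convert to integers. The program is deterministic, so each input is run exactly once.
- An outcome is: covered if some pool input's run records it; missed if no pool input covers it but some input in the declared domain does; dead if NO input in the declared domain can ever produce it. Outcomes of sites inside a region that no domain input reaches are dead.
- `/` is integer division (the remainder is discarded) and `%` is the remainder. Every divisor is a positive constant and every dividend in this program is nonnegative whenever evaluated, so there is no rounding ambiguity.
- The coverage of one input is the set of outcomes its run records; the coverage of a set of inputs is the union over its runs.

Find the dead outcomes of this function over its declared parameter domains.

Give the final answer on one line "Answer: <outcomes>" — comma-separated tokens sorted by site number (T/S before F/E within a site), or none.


running all 81 domain inputs and tallying outcomes:
  B1=T: no domain input ever produces it -> dead
  reachable outcomes have witnesses, e.g. B1=F (e.g. t=2, z=-2), B2=T (e.g. t=4, z=-2), B2=F (e.g. t=2, z=-2), B3=T (e.g. t=2, z=5)
Answer: B1=T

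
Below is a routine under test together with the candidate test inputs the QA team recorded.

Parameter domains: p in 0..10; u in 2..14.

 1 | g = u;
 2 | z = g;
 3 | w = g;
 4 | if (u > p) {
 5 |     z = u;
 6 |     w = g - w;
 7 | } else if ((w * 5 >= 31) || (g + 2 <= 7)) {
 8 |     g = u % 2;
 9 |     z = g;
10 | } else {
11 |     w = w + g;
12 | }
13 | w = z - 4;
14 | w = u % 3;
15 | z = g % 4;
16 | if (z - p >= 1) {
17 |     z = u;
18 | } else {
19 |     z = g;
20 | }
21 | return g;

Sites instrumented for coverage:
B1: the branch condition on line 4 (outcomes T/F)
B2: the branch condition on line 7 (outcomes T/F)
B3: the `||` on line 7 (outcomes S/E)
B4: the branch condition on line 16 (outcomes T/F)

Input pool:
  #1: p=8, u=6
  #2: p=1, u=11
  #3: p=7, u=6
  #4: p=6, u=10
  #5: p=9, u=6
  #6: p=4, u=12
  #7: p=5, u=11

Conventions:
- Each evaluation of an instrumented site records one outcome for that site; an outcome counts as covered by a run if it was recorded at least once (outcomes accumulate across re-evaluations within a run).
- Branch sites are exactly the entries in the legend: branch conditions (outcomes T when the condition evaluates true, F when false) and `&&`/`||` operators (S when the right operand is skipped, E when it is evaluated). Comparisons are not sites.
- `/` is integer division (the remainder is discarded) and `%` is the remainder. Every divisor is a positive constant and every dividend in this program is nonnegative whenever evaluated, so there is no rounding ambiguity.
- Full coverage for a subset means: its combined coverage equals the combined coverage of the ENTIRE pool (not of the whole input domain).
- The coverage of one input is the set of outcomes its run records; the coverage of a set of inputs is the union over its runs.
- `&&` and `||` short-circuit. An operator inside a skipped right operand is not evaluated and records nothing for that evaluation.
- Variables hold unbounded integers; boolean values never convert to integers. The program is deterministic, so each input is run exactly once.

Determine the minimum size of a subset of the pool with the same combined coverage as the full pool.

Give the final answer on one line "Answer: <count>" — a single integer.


input #1 (p=8, u=6): covers B1=F, B2=F, B3=E, B4=F
input #2 (p=1, u=11): covers B1=T, B4=T
input #3 (p=7, u=6): covers B1=F, B2=F, B3=E, B4=F
input #4 (p=6, u=10): covers B1=T, B4=F
input #5 (p=9, u=6): covers B1=F, B2=F, B3=E, B4=F
input #6 (p=4, u=12): covers B1=T, B4=F
input #7 (p=5, u=11): covers B1=T, B4=F
pool-wide coverage (6 outcomes): B1=T, B1=F, B2=F, B3=E, B4=T, B4=F
size 1 is not enough: best union over all size-1 subsets is 4/6
size 2: inputs {1, 2} cover all 6 outcomes, and no lexicographically smaller subset of this size does
Answer: 2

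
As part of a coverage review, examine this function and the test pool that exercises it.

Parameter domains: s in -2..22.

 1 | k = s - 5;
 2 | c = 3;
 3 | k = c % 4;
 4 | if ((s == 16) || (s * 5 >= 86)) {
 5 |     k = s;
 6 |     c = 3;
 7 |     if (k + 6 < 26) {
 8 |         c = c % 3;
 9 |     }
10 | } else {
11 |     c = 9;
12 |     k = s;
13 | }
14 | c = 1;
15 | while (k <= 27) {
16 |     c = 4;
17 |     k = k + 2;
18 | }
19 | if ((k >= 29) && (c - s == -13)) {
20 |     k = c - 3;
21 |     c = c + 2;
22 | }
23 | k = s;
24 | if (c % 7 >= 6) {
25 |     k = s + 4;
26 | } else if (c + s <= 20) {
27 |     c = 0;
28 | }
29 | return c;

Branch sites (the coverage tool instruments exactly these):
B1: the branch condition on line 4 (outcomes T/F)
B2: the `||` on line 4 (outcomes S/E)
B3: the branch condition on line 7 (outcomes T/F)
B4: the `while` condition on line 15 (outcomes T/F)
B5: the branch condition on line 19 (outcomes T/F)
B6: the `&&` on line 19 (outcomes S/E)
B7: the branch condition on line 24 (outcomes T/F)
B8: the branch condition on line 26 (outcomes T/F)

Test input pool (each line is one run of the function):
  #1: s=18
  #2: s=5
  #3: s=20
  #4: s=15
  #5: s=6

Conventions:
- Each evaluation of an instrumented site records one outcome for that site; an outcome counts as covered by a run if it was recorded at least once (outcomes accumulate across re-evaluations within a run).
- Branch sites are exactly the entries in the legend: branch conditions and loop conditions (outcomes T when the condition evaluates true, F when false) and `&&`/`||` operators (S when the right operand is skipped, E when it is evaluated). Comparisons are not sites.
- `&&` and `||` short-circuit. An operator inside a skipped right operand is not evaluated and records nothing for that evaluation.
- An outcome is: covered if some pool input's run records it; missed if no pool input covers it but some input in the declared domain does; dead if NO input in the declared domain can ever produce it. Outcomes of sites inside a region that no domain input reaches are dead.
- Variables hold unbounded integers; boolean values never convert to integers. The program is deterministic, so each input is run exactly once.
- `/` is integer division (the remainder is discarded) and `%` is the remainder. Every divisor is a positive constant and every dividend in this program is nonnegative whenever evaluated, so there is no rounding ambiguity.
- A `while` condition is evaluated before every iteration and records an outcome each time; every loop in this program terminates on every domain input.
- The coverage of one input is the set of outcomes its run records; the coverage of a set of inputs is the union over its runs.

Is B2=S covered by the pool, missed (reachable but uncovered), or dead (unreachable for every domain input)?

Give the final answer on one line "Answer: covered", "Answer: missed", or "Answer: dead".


no pool input records B2=S
but domain input (s=16) does record it -> reachable, so missed
Answer: missed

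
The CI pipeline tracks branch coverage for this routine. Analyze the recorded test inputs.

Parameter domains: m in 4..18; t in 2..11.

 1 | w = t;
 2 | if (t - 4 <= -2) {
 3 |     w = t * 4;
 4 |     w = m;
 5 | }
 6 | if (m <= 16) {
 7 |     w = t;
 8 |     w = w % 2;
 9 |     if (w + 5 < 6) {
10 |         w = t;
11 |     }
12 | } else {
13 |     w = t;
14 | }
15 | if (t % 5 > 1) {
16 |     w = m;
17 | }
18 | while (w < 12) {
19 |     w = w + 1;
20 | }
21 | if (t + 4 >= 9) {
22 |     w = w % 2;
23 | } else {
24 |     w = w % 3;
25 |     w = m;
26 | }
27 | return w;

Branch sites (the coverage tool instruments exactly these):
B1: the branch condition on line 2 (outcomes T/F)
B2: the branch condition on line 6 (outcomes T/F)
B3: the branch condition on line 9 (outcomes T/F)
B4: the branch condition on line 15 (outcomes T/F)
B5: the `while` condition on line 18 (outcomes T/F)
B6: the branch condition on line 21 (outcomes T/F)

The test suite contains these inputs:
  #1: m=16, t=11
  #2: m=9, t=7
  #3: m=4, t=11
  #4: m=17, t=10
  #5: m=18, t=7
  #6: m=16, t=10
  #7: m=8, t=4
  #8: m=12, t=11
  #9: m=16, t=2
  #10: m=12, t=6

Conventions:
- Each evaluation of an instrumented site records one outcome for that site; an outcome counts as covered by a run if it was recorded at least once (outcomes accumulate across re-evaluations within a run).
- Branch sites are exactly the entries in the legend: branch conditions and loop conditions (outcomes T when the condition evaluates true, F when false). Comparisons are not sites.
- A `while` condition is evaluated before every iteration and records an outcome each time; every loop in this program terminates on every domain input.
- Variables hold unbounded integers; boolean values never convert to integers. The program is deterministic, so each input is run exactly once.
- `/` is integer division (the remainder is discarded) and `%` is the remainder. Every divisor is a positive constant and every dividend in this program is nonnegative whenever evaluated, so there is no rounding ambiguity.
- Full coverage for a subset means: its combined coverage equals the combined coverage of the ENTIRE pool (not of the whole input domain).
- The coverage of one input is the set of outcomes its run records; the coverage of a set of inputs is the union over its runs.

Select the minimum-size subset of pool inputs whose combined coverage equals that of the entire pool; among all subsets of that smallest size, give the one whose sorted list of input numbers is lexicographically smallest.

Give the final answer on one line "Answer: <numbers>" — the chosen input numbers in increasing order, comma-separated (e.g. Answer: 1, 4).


run #1 (m=16, t=11) records B1=F, B2=T, B3=F, B4=F, B5=T, B5=F, B6=T
run #2 (m=9, t=7) records B1=F, B2=T, B3=F, B4=T, B5=T, B5=F, B6=T
run #3 (m=4, t=11) records B1=F, B2=T, B3=F, B4=F, B5=T, B5=F, B6=T
run #4 (m=17, t=10) records B1=F, B2=F, B4=F, B5=T, B5=F, B6=T
run #5 (m=18, t=7) records B1=F, B2=F, B4=T, B5=F, B6=T
run #6 (m=16, t=10) records B1=F, B2=T, B3=T, B4=F, B5=T, B5=F, B6=T
run #7 (m=8, t=4) records B1=F, B2=T, B3=T, B4=T, B5=T, B5=F, B6=F
run #8 (m=12, t=11) records B1=F, B2=T, B3=F, B4=F, B5=T, B5=F, B6=T
run #9 (m=16, t=2) records B1=T, B2=T, B3=T, B4=T, B5=F, B6=F
run #10 (m=12, t=6) records B1=F, B2=T, B3=T, B4=F, B5=T, B5=F, B6=T
the full pool covers 12 outcomes: B1=T, B1=F, B2=T, B2=F, B3=T, B3=F, B4=T, B4=F, B5=T, B5=F, B6=T, B6=F
every size-1 subset falls short of the 12 outcomes (best: 7/12)
every size-2 subset falls short of the 12 outcomes (best: 11/12)
inputs {1, 4, 9} (size 3) cover everything; no size-3 subset with a lexicographically smaller index list covers all 12
Answer: 1, 4, 9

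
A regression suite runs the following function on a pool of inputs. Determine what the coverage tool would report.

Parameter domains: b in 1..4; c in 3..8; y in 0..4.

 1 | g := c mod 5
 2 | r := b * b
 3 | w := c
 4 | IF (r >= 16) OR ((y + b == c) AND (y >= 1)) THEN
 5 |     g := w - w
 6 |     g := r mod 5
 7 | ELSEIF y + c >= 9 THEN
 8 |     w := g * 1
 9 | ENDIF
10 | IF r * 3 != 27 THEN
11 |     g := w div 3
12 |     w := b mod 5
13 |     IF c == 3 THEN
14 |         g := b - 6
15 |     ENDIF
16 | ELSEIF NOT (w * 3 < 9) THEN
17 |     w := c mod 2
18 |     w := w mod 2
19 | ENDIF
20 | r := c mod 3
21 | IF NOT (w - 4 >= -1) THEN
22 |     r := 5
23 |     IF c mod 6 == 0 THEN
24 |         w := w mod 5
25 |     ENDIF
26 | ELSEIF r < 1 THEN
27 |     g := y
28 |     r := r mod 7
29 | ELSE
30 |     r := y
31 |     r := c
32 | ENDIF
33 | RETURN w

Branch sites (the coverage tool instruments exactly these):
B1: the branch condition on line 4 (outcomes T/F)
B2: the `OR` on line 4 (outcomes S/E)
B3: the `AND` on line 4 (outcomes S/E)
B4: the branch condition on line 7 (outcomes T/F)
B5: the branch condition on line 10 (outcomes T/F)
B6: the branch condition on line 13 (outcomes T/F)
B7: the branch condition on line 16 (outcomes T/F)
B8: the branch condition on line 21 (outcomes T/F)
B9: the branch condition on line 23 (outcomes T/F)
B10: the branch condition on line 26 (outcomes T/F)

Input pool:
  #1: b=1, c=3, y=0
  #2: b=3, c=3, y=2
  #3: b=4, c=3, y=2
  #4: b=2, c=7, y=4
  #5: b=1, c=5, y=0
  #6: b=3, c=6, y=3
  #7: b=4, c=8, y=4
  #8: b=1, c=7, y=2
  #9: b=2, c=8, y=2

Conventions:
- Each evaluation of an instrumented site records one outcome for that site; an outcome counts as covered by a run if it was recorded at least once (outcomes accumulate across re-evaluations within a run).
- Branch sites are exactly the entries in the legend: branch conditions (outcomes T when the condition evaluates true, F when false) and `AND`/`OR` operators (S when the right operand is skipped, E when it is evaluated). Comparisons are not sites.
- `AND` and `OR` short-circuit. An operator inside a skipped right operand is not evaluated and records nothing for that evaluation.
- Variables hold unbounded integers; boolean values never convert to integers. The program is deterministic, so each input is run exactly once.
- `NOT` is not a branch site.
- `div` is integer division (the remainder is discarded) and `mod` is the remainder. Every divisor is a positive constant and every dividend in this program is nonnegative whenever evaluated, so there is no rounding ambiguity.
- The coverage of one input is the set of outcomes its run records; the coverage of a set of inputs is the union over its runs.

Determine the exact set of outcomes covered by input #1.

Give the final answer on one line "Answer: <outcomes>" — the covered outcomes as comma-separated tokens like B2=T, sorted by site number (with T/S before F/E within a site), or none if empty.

Running input #1 (b=1, c=3, y=0), event by event:
  B2->E, B3->S, B1->F, B4->F, B5->T, B6->T, B8->T, B9->F
collecting distinct outcomes: B1=F, B2=E, B3=S, B4=F, B5=T, B6=T, B8=T, B9=F

Answer: B1=F, B2=E, B3=S, B4=F, B5=T, B6=T, B8=T, B9=F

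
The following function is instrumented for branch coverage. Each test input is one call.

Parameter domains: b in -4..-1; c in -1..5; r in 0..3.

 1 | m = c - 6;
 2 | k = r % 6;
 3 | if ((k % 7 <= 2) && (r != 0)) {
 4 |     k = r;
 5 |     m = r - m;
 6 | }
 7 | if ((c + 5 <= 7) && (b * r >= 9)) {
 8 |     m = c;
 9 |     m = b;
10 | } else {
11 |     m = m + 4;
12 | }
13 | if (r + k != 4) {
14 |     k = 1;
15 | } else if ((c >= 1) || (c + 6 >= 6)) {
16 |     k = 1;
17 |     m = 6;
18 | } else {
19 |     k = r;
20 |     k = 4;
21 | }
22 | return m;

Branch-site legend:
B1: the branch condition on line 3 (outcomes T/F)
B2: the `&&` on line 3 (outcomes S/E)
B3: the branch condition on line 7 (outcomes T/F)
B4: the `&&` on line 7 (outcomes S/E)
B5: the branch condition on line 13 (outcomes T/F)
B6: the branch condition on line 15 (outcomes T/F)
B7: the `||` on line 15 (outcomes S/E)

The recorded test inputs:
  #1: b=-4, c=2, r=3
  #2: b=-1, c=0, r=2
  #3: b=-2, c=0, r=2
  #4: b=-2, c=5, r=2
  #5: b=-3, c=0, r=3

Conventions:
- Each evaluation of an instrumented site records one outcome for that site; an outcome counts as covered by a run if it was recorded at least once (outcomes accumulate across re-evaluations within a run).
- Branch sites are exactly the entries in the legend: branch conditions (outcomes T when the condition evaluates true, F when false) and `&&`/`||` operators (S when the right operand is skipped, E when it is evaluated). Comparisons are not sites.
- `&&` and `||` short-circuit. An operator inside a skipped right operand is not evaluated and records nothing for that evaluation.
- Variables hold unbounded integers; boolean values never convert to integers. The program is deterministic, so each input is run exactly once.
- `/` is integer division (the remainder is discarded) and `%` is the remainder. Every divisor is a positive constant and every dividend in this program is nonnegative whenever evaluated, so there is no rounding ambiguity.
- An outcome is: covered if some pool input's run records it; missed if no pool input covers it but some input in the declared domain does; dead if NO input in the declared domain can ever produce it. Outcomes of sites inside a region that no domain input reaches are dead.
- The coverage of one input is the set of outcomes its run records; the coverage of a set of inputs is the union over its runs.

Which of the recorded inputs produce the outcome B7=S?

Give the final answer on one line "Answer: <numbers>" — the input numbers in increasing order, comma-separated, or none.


input #1 (b=-4, c=2, r=3): misses B7=S
input #2 (b=-1, c=0, r=2): misses B7=S
input #3 (b=-2, c=0, r=2): misses B7=S
input #4 (b=-2, c=5, r=2): covers B7=S
input #5 (b=-3, c=0, r=3): misses B7=S
Answer: 4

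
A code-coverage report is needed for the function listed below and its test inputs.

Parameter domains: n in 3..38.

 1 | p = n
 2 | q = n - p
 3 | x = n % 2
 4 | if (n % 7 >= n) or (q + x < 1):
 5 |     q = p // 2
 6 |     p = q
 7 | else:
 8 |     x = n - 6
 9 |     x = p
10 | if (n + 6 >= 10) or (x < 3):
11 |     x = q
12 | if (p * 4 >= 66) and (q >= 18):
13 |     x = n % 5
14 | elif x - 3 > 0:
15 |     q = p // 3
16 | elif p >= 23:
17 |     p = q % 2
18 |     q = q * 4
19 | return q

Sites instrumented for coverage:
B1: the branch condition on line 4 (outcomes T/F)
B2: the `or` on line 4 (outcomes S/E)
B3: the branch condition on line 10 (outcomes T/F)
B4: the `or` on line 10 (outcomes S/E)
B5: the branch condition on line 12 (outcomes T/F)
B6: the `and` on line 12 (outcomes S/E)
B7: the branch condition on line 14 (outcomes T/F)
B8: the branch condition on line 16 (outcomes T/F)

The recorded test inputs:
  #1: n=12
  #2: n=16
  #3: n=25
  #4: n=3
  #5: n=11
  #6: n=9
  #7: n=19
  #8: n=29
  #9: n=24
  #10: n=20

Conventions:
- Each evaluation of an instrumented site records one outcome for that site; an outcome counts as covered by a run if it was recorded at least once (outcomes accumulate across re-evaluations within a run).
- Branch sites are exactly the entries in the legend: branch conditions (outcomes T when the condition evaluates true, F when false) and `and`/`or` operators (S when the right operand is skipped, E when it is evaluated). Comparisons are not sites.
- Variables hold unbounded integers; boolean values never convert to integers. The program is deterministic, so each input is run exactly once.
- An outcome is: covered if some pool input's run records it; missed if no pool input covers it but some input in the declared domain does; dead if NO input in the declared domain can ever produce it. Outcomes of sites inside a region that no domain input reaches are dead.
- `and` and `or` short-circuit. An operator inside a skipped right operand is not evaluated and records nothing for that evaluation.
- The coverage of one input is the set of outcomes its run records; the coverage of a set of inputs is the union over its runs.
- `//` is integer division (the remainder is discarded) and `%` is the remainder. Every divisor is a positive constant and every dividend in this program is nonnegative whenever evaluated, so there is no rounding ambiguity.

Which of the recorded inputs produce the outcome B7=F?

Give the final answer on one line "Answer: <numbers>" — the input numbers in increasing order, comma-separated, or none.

input #1 (n=12): misses B7=F
input #2 (n=16): misses B7=F
input #3 (n=25): covers B7=F
input #4 (n=3): covers B7=F
input #5 (n=11): covers B7=F
input #6 (n=9): covers B7=F
input #7 (n=19): covers B7=F
input #8 (n=29): covers B7=F
input #9 (n=24): misses B7=F
input #10 (n=20): misses B7=F

Answer: 3, 4, 5, 6, 7, 8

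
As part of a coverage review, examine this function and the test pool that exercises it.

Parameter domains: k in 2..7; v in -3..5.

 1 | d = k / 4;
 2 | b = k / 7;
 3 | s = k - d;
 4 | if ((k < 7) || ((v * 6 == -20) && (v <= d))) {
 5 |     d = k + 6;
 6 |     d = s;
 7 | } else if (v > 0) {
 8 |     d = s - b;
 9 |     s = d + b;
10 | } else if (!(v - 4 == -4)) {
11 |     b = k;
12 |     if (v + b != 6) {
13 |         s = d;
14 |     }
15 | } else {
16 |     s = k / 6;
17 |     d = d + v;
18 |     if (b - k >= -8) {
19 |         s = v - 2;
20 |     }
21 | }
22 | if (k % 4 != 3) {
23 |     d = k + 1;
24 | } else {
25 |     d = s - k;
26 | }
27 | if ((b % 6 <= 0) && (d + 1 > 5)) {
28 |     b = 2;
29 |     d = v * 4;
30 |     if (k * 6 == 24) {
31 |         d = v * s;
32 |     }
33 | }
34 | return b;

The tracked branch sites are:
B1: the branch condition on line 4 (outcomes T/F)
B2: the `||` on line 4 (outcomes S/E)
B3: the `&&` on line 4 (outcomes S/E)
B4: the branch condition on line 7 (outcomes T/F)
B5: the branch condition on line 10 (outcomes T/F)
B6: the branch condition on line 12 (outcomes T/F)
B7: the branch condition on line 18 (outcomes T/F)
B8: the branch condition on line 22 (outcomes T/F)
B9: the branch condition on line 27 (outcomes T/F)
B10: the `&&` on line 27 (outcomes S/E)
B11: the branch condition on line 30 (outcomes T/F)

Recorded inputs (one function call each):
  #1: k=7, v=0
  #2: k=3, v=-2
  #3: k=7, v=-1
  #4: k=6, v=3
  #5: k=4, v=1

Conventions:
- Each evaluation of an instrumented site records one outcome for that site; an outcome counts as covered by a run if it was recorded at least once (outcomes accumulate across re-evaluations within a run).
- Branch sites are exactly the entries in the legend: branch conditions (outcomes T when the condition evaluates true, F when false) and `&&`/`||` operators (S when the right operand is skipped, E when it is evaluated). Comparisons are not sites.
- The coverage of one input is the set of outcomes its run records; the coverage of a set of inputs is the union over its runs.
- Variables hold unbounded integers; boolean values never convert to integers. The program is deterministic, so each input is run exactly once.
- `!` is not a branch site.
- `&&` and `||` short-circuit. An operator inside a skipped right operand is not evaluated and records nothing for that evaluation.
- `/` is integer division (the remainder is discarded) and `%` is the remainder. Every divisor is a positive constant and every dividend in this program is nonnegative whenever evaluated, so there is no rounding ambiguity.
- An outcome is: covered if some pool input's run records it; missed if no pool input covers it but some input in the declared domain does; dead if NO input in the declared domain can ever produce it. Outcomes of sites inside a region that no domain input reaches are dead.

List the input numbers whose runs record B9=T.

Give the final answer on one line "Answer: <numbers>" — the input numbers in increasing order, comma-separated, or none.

input #1 (k=7, v=0): does not produce B9=T
input #2 (k=3, v=-2): does not produce B9=T
input #3 (k=7, v=-1): does not produce B9=T
input #4 (k=6, v=3): produces B9=T
input #5 (k=4, v=1): produces B9=T

Answer: 4, 5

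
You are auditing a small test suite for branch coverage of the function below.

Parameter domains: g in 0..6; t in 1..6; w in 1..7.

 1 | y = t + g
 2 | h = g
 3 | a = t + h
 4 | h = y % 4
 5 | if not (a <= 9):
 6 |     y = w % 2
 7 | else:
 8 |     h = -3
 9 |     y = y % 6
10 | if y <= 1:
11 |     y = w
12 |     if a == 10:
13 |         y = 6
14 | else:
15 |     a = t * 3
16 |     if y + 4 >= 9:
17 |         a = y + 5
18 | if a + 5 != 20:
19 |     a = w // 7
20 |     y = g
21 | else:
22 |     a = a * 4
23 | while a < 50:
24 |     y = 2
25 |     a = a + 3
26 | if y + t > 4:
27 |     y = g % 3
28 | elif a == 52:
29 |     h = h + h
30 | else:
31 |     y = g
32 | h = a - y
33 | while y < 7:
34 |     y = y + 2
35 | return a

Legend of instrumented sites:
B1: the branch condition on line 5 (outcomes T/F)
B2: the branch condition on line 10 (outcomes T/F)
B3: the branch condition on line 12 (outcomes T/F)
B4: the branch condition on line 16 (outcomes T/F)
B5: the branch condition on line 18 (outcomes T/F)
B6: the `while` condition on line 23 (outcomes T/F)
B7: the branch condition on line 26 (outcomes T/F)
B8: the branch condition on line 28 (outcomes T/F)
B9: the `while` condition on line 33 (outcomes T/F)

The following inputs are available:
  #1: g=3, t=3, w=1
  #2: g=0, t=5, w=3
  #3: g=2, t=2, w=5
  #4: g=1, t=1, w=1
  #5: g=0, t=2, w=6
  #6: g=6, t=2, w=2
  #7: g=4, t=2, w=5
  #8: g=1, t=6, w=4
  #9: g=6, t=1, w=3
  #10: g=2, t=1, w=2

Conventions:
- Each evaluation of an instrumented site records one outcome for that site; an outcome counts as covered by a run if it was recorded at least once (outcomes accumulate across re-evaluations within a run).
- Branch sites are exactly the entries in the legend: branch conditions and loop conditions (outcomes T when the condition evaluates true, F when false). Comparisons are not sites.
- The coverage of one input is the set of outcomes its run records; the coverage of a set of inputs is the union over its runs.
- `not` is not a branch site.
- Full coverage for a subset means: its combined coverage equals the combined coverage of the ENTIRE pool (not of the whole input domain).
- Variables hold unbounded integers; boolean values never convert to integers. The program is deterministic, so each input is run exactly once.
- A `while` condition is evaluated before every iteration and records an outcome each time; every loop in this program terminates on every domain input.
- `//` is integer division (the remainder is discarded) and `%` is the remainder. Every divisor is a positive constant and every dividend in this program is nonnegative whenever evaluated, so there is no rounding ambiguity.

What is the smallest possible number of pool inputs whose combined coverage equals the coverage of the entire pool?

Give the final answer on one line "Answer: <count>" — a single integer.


run #1 (g=3, t=3, w=1) records B1=F, B2=T, B3=F, B5=T, B6=T, B6=F, B7=T, B9=T, B9=F
run #2 (g=0, t=5, w=3) records B1=F, B2=F, B4=T, B5=T, B6=T, B6=F, B7=T, B9=T, B9=F
run #3 (g=2, t=2, w=5) records B1=F, B2=F, B4=F, B5=T, B6=T, B6=F, B7=F, B8=F, B9=T, B9=F
run #4 (g=1, t=1, w=1) records B1=F, B2=F, B4=F, B5=T, B6=T, B6=F, B7=F, B8=F, B9=T, B9=F
run #5 (g=0, t=2, w=6) records B1=F, B2=F, B4=F, B5=T, B6=T, B6=F, B7=F, B8=F, B9=T, B9=F
run #6 (g=6, t=2, w=2) records B1=F, B2=F, B4=F, B5=T, B6=T, B6=F, B7=F, B8=F, B9=T, B9=F
run #7 (g=4, t=2, w=5) records B1=F, B2=T, B3=F, B5=T, B6=T, B6=F, B7=F, B8=F, B9=T, B9=F
run #8 (g=1, t=6, w=4) records B1=F, B2=T, B3=F, B5=T, B6=T, B6=F, B7=T, B9=T, B9=F
run #9 (g=6, t=1, w=3) records B1=F, B2=T, B3=F, B5=T, B6=T, B6=F, B7=F, B8=F, B9=T, B9=F
run #10 (g=2, t=1, w=2) records B1=F, B2=F, B4=F, B5=T, B6=T, B6=F, B7=F, B8=F, B9=T, B9=F
together the pool reaches 14 outcomes: B1=F, B2=T, B2=F, B3=F, B4=T, B4=F, B5=T, B6=T, B6=F, B7=T, B7=F, B8=F, B9=T, B9=F
every size-1 subset falls short of the 14 outcomes (best: 10/14)
every size-2 subset falls short of the 14 outcomes (best: 13/14)
inputs {1, 2, 3} (size 3) cover everything; no size-3 subset with a lexicographically smaller index list covers all 14
Answer: 3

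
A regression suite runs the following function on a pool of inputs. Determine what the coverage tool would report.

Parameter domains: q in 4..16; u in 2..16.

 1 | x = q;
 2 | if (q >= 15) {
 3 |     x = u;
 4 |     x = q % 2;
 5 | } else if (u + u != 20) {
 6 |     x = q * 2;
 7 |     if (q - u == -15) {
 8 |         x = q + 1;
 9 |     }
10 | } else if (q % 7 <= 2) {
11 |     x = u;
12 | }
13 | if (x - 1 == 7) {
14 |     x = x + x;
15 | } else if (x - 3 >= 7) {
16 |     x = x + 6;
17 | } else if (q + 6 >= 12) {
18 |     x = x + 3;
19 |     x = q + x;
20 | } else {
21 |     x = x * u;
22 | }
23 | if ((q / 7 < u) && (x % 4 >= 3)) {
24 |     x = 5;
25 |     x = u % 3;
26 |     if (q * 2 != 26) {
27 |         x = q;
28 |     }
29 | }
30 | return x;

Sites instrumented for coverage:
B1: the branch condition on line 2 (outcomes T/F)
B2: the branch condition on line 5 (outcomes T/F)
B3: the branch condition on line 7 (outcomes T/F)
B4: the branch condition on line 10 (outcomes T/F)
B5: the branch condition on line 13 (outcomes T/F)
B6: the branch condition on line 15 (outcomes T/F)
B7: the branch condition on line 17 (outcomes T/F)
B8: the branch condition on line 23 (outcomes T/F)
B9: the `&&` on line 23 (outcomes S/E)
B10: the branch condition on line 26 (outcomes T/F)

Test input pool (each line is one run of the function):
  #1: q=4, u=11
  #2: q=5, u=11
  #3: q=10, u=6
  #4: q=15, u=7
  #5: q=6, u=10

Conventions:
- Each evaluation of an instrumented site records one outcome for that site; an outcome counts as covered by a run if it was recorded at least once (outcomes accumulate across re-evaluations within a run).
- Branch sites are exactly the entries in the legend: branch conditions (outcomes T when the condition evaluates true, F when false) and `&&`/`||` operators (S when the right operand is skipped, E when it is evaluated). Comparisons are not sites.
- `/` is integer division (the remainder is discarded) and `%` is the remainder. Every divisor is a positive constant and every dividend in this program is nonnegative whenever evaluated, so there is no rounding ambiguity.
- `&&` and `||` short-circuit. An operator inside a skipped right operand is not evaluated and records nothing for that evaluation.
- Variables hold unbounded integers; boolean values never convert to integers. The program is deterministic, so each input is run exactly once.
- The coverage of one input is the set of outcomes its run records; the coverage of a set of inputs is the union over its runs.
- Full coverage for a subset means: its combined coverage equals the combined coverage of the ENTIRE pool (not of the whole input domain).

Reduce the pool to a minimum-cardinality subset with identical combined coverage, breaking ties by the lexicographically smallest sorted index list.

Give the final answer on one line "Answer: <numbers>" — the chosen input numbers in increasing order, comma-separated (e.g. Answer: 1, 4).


input #1 (q=4, u=11): events B1->F, B2->T, B3->F, B5->T, B9->E, B8->F; covers B1=F, B2=T, B3=F, B5=T, B8=F, B9=E
input #2 (q=5, u=11): events B1->F, B2->T, B3->F, B5->F, B6->T, B9->E, B8->F; covers B1=F, B2=T, B3=F, B5=F, B6=T, B8=F, B9=E
input #3 (q=10, u=6): events B1->F, B2->T, B3->F, B5->F, B6->T, B9->E, B8->F; covers B1=F, B2=T, B3=F, B5=F, B6=T, B8=F, B9=E
input #4 (q=15, u=7): events B1->T, B5->F, B6->F, B7->T, B9->E, B8->T, B10->T; covers B1=T, B5=F, B6=F, B7=T, B8=T, B9=E, B10=T
input #5 (q=6, u=10): events B1->F, B2->F, B4->F, B5->F, B6->F, B7->T, B9->E, B8->T, B10->T; covers B1=F, B2=F, B4=F, B5=F, B6=F, B7=T, B8=T, B9=E, B10=T
together the pool reaches 15 outcomes: B1=T, B1=F, B2=T, B2=F, B3=F, B4=F, B5=T, B5=F, B6=T, B6=F, B7=T, B8=T, B8=F, B9=E, B10=T
checked all size-1 subsets: none covers 15 outcomes (max 9/15)
checked all size-2 subsets: none covers 15 outcomes (max 13/15)
checked all size-3 subsets: none covers 15 outcomes (max 14/15)
size 4: inputs {1, 2, 4, 5} cover all 15 outcomes, and no lexicographically smaller subset of this size does
Answer: 1, 2, 4, 5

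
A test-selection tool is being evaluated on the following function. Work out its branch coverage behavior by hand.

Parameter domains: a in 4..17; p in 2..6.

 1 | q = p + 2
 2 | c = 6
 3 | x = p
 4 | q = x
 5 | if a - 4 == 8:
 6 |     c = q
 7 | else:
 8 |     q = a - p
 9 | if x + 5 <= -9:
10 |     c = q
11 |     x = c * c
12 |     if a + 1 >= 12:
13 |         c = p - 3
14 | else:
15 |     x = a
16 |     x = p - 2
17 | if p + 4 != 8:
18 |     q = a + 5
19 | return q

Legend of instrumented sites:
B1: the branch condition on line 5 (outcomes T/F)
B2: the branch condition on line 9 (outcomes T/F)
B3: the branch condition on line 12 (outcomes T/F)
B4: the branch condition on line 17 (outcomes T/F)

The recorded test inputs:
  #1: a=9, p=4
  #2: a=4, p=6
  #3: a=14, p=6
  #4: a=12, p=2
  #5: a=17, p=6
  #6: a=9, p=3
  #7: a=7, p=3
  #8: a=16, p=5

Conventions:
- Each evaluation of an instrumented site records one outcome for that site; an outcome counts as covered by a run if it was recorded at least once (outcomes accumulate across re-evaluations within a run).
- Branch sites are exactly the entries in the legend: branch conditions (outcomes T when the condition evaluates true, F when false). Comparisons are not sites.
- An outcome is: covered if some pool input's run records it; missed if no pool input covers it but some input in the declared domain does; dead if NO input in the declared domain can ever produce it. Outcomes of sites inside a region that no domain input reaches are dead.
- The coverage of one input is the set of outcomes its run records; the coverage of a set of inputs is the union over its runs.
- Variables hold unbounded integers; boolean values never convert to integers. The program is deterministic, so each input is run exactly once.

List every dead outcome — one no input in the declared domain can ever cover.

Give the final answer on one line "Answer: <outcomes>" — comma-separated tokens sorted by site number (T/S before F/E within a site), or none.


running all 70 domain inputs and tallying outcomes:
  B2=T: no domain input ever produces it -> dead
  B3=T: no domain input ever produces it -> dead
  B3=F: no domain input ever produces it -> dead
  reachable outcomes have witnesses, e.g. B1=T (e.g. a=12, p=2), B1=F (e.g. a=4, p=2), B2=F (e.g. a=4, p=2), B4=T (e.g. a=4, p=2)
Answer: B2=T, B3=T, B3=F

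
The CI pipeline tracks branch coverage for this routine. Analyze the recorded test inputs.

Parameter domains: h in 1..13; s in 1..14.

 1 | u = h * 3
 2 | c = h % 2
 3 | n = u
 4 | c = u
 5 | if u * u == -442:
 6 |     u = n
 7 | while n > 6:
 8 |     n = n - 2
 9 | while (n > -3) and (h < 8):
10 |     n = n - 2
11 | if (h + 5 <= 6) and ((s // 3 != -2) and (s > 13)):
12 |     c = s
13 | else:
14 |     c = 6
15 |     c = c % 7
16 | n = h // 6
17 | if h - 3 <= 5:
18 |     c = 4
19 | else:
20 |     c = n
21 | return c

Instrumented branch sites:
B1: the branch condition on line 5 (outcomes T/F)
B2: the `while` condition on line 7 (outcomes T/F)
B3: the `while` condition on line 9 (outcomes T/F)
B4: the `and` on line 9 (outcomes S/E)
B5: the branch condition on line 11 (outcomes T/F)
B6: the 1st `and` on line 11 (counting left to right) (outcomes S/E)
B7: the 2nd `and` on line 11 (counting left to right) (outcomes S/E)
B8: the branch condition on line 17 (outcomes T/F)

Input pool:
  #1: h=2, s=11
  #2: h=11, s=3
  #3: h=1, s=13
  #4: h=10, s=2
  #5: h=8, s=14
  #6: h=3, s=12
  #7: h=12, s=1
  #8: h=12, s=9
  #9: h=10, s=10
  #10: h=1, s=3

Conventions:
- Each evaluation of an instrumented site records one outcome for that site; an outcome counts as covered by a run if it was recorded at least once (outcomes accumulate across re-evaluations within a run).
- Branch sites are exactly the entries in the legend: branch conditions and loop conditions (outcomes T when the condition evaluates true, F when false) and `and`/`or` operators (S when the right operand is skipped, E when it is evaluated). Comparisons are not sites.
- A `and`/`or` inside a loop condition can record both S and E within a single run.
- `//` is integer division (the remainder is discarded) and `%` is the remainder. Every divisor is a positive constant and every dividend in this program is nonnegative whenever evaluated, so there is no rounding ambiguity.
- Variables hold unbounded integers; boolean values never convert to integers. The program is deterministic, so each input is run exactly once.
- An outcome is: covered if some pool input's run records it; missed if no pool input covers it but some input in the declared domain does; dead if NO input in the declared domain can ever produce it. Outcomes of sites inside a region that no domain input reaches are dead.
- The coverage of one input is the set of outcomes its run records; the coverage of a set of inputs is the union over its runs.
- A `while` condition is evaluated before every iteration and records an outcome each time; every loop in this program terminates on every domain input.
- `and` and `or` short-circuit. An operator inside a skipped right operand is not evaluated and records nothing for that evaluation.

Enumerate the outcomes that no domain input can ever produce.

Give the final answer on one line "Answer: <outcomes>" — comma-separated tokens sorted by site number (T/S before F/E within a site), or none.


exhaustive pass over the 182-input domain:
  B1=T: never recorded by any domain input -> dead
  B7=S: never recorded by any domain input -> dead
  reachable outcomes have witnesses, e.g. B1=F (e.g. h=1, s=1), B2=T (e.g. h=3, s=1), B2=F (e.g. h=1, s=1), B3=T (e.g. h=1, s=1)
Answer: B1=T, B7=S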